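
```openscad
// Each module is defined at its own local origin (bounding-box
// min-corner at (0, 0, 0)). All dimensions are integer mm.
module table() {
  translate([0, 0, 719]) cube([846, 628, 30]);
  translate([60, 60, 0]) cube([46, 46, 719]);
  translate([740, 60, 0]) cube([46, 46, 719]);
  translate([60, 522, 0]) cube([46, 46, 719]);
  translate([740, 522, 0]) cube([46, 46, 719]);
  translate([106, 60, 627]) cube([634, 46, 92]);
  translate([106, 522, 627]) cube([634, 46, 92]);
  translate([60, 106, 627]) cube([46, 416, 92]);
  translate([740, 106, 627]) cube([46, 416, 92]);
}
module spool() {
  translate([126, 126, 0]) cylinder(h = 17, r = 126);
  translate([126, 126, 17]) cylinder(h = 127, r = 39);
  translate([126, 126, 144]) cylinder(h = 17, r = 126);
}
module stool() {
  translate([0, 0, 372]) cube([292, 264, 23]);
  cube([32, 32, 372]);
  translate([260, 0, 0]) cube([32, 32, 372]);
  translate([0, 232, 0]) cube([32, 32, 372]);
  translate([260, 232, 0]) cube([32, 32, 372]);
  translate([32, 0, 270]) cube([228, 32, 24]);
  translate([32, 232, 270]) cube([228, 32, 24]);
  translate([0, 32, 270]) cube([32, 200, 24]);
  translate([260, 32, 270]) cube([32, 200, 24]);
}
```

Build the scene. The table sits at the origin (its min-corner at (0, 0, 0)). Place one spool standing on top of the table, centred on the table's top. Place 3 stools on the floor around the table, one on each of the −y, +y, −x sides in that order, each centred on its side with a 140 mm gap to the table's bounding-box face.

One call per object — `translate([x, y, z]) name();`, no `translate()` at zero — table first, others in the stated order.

table();
translate([297, 188, 749]) spool();
translate([277, -404, 0]) stool();
translate([277, 768, 0]) stool();
translate([-432, 182, 0]) stool();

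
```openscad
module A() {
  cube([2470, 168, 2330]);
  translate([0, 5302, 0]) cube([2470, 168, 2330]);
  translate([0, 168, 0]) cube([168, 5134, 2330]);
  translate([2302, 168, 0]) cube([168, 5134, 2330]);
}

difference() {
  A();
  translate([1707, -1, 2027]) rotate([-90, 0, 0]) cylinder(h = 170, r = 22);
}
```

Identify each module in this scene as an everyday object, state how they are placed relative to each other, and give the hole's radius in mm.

A is a house frame. The house frame has a circular hole through its front wall. The hole's radius is 22 mm.

The subtracted cylinder has r = 22 mm.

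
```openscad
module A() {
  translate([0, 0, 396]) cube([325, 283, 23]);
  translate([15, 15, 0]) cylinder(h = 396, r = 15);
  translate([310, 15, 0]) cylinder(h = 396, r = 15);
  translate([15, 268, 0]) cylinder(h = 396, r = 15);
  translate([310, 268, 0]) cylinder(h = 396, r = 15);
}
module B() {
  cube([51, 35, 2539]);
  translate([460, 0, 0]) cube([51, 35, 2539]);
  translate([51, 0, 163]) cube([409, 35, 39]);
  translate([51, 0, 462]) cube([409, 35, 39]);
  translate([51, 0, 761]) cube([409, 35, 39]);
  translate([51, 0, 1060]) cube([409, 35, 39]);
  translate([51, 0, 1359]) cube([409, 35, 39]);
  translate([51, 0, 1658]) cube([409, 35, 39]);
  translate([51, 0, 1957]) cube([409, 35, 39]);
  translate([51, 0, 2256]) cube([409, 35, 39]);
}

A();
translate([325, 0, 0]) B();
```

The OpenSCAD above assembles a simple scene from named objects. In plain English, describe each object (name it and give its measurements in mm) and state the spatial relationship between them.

A is a simple wooden stool: a rectangular seat 325 mm (x) by 283 mm (y), 23 mm thick, top face at z = 419 mm, on four round legs, each 30 mm in diameter. The legs rest on z = 0, each leg's axis is inset half a diameter from the nearest pair of seat edges (so the leg's bounding box is flush with the corner).

B is a straight ladder. Two 51×35 mm vertical rails, 2539 mm tall, stand 511 mm apart (outside-to-outside) with their front faces coplanar on the −y side. 8 rungs, each 35 mm deep and 39 mm tall, span between the inner faces of the rails, front faces flush with the rails. The lowest rung's underside is at z = 163 mm and rungs are spaced 299 mm apart (underside to underside).

The ladder is against the stool's +x side, with their −y faces flush.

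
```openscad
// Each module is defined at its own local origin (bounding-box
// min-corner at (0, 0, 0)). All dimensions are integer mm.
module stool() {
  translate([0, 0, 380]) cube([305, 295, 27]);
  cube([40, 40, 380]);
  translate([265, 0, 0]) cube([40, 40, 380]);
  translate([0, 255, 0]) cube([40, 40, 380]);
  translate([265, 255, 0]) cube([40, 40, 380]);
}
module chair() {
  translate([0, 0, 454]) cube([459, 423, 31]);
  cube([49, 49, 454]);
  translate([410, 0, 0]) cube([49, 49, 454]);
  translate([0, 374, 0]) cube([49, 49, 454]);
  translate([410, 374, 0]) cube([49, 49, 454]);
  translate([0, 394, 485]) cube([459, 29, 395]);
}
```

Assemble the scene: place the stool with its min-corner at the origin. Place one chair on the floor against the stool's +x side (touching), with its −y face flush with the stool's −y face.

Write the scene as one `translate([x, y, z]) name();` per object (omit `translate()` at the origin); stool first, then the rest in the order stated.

stool();
translate([305, 0, 0]) chair();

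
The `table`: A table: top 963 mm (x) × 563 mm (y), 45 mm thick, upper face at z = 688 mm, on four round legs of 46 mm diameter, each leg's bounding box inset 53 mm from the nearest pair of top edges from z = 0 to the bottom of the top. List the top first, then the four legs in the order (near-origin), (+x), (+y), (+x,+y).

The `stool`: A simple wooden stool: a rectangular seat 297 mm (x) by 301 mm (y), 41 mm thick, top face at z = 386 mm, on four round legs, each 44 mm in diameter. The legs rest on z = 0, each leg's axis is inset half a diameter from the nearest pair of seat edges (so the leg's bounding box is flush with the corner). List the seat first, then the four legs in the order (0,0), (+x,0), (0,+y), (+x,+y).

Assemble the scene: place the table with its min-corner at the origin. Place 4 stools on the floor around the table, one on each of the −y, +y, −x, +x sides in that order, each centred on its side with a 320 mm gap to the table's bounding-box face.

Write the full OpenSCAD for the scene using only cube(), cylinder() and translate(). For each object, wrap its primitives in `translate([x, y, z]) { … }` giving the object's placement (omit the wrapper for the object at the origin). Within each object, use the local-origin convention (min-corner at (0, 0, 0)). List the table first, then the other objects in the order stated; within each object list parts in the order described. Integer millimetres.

translate([0, 0, 643]) cube([963, 563, 45]);
translate([76, 76, 0]) cylinder(h = 643, r = 23);
translate([887, 76, 0]) cylinder(h = 643, r = 23);
translate([76, 487, 0]) cylinder(h = 643, r = 23);
translate([887, 487, 0]) cylinder(h = 643, r = 23);
translate([333, -621, 0]) {
  translate([0, 0, 345]) cube([297, 301, 41]);
  translate([22, 22, 0]) cylinder(h = 345, r = 22);
  translate([275, 22, 0]) cylinder(h = 345, r = 22);
  translate([22, 279, 0]) cylinder(h = 345, r = 22);
  translate([275, 279, 0]) cylinder(h = 345, r = 22);
}
translate([333, 883, 0]) {
  translate([0, 0, 345]) cube([297, 301, 41]);
  translate([22, 22, 0]) cylinder(h = 345, r = 22);
  translate([275, 22, 0]) cylinder(h = 345, r = 22);
  translate([22, 279, 0]) cylinder(h = 345, r = 22);
  translate([275, 279, 0]) cylinder(h = 345, r = 22);
}
translate([-617, 131, 0]) {
  translate([0, 0, 345]) cube([297, 301, 41]);
  translate([22, 22, 0]) cylinder(h = 345, r = 22);
  translate([275, 22, 0]) cylinder(h = 345, r = 22);
  translate([22, 279, 0]) cylinder(h = 345, r = 22);
  translate([275, 279, 0]) cylinder(h = 345, r = 22);
}
translate([1283, 131, 0]) {
  translate([0, 0, 345]) cube([297, 301, 41]);
  translate([22, 22, 0]) cylinder(h = 345, r = 22);
  translate([275, 22, 0]) cylinder(h = 345, r = 22);
  translate([22, 279, 0]) cylinder(h = 345, r = 22);
  translate([275, 279, 0]) cylinder(h = 345, r = 22);
}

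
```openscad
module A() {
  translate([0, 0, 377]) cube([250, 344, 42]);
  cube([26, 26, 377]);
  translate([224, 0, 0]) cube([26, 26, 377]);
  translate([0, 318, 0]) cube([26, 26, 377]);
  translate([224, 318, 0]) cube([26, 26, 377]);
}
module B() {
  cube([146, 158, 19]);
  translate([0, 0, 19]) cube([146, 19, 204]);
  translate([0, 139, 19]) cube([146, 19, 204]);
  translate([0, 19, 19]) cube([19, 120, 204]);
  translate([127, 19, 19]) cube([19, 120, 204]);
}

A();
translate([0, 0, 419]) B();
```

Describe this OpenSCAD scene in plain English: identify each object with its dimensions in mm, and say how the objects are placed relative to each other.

A is a four-legged stool. The seat is 250×344 mm, 42 mm thick, top at z = 419 mm. It stands on four square legs, each 26×26 mm in cross-section, from z = 0 to the seat underside, each flush with a corner of the seat.

B is an open-topped rectangular box: outside dimensions 146×158×223 mm, with a uniform wall and base thickness of 19 mm. The base is a full 146×158 slab on the floor; four walls sit on top of the base. The front and back walls (the −y and +y sides) span the full width; the two side walls fit between them.

The open box is on top of the stool.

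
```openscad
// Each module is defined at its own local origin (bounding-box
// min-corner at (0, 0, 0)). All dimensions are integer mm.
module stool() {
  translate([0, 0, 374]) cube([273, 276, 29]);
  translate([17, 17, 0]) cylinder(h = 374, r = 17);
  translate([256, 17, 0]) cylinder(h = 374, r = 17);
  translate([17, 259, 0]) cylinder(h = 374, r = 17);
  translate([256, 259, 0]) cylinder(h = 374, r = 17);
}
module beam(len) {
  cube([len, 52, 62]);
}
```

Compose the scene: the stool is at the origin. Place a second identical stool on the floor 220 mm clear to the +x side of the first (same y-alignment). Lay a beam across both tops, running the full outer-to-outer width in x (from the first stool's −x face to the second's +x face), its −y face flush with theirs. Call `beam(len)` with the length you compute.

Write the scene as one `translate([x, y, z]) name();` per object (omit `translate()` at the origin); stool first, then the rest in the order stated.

stool();
translate([493, 0, 0]) stool();
translate([0, 0, 403]) beam(766);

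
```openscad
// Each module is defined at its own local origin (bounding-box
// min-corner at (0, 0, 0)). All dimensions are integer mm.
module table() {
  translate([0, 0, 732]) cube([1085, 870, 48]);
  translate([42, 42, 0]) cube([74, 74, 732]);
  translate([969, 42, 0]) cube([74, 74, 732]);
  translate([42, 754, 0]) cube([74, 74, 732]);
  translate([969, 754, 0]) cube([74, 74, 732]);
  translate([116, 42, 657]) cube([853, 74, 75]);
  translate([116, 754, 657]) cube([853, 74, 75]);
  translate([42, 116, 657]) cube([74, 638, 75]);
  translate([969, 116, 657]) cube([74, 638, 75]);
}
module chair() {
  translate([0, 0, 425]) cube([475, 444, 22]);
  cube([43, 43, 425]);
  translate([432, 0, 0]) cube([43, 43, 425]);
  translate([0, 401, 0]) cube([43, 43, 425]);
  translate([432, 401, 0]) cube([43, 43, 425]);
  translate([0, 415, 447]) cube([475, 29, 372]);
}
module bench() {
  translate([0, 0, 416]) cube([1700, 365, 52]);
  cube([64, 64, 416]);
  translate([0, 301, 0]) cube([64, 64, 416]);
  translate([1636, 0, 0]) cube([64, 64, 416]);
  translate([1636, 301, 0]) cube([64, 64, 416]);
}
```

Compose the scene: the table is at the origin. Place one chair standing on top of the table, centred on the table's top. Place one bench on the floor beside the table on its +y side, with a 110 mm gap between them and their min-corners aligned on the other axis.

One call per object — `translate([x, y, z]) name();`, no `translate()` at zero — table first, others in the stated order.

table();
translate([305, 213, 780]) chair();
translate([0, 980, 0]) bench();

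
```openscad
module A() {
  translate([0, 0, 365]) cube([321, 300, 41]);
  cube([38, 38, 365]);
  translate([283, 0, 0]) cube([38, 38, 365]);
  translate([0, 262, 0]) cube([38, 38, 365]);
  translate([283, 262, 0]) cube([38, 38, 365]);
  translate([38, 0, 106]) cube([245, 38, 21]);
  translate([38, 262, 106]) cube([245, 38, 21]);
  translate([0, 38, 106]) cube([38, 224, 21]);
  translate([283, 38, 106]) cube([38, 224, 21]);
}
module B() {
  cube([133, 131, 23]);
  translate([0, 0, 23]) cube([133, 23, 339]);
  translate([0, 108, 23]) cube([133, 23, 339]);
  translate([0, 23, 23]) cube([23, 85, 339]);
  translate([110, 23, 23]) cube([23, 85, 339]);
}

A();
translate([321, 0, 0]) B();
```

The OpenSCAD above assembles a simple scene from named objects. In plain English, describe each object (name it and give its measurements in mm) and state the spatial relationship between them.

A is a simple wooden stool: a rectangular seat 321 mm (x) by 300 mm (y), 41 mm thick, top face at z = 406 mm, on four square legs, each 38×38 mm in cross-section. The legs rest on z = 0, each flush with a corner of the seat. Four stretchers, 38 mm wide and 21 mm tall, connect adjacent legs with their undersides at z = 106 mm, each running between the inner faces of the legs it joins and aligned with the legs' outer faces on the other axis.

B is an open-topped rectangular box: outside dimensions 133×131×362 mm, with a uniform wall and base thickness of 23 mm. The base is a full 133×131 slab on the floor; four walls sit on top of the base. The front and back walls (the −y and +y sides) span the full width; the two side walls fit between them.

The open box is against the stool's +x side, with their −y faces flush.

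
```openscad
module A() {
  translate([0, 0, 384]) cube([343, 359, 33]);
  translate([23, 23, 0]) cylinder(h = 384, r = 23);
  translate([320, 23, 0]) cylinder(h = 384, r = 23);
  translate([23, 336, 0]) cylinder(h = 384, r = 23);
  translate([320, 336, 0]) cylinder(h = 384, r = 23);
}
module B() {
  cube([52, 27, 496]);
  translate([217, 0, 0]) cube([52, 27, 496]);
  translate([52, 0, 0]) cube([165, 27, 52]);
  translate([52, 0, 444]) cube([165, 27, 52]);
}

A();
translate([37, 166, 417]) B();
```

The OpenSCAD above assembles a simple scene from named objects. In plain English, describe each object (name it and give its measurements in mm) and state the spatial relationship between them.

A is a simple wooden stool: a rectangular seat 343 mm (x) by 359 mm (y), 33 mm thick, top face at z = 417 mm, on four round legs, each 46 mm in diameter. The legs rest on z = 0, each leg's axis is inset half a diameter from the nearest pair of seat edges (so the leg's bounding box is flush with the corner).

B is a rectangular picture frame lying in the x–z plane (depth along y). The opening is 165 mm wide (x) by 392 mm tall (z), surrounded by a border 52 mm wide on all four sides. The frame is 27 mm deep and is made of two full-height vertical stiles with two horizontal rails fitted between them.

The picture frame is on top of the stool, centred.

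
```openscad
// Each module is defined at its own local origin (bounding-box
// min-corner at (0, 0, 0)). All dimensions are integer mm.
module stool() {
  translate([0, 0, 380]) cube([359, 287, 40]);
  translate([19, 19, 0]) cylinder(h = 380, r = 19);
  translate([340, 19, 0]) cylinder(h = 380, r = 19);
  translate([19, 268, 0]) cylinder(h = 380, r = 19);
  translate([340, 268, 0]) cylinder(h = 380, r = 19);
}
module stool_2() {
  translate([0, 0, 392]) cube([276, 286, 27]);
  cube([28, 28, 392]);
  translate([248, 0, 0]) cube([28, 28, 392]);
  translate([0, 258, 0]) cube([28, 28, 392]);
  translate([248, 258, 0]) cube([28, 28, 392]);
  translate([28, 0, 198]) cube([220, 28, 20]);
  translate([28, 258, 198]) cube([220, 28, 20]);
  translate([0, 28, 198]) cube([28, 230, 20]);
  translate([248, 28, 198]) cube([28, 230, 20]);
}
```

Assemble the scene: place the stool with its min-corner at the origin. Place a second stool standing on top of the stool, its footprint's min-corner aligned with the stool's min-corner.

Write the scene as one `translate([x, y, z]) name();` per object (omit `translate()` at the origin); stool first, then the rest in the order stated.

stool();
translate([0, 0, 420]) stool_2();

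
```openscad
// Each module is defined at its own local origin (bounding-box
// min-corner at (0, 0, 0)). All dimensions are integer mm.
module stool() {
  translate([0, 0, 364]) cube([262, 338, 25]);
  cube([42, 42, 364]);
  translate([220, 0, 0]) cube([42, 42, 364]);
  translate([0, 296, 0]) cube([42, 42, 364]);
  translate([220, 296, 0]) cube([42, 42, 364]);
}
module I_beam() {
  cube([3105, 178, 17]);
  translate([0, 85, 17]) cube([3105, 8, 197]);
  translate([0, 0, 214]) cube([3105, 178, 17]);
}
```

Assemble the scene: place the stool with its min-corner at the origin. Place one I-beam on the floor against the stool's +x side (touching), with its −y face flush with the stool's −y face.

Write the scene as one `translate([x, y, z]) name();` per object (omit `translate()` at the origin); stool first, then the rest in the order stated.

stool();
translate([262, 0, 0]) I_beam();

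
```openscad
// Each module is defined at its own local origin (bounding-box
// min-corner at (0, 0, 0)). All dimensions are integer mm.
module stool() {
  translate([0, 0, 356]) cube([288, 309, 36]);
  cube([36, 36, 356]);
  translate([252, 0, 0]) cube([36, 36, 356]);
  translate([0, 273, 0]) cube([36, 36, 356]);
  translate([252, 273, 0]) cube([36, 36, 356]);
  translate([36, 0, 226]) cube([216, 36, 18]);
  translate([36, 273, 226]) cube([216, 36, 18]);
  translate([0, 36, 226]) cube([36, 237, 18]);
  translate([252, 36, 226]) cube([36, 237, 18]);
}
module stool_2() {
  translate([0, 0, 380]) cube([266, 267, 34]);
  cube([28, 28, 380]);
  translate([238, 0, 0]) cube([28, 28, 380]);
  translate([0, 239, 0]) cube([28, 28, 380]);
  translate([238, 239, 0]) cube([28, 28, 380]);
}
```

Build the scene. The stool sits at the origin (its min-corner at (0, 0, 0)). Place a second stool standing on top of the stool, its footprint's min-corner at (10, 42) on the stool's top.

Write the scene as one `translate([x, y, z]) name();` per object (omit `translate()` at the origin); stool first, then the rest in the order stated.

stool();
translate([10, 42, 392]) stool_2();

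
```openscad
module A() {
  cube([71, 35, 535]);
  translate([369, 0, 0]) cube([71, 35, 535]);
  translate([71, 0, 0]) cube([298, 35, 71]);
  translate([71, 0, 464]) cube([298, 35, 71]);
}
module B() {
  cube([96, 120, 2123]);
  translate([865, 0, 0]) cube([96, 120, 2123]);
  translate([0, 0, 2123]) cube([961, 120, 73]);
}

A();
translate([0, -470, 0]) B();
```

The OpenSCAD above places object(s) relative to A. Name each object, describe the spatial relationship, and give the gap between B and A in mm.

The door frame's nearest face is 350 mm from the picture frame's −y face.

A is a picture frame. B is a door frame. The door frame is on the floor beside the picture frame on its −y side. The gap between the door frame and the picture frame is 350 mm.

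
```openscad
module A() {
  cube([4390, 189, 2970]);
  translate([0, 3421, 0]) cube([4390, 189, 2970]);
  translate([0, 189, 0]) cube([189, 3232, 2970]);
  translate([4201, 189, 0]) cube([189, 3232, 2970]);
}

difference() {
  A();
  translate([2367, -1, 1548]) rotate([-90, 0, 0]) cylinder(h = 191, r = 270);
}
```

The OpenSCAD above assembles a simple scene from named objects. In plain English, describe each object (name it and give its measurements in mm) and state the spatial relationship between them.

A is the wall frame of a small rectangular building: four walls, each 2970 mm tall and 189 mm thick, enclosing a footprint 4390 mm (x) by 3610 mm (y) outside-to-outside, with no floor or roof. The front and back walls (the −y and +y sides) span the full width; the two side walls fit between them.

The house frame has a circular hole of radius 270 mm through its front wall, centred at (x = 2367, z = 1548).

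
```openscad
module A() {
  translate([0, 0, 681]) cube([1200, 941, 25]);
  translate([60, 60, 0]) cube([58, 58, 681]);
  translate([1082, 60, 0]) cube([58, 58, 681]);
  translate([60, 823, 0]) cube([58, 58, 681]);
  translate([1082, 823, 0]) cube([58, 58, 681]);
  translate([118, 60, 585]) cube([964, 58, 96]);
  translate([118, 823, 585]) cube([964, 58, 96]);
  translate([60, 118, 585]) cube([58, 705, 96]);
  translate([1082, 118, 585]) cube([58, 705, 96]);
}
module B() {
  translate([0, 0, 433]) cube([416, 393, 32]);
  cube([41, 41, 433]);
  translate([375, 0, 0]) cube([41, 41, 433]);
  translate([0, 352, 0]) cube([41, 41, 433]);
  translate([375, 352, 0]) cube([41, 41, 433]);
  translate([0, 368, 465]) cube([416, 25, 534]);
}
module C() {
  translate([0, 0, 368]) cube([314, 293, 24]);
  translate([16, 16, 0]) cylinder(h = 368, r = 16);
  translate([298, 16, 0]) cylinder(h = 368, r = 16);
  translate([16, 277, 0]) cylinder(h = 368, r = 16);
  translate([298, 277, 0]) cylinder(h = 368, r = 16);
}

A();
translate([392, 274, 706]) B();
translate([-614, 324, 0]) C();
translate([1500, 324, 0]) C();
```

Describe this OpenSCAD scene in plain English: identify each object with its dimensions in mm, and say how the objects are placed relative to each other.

A is a table: top 1200 mm (x) × 941 mm (y), 25 mm thick, upper face at z = 706 mm, on four 58×58 mm square legs, each inset 60 mm from the nearest pair of top edges, running from z = 0 to the bottom of the top. Four apron rails, 58 mm thick and 96 mm tall, run between adjacent legs with their top edges flush with the underside of the top and their outer faces flush with the legs' outer faces.

B is a chair: 416×393 mm seat, 32 mm thick, top at z = 465 mm, on four 41 mm square corner legs flush with the seat edges. A 25 mm thick backrest slab spans the full seat width, extending 534 mm above the seat top, its back face flush with the seat's +y edge.

C is a four-legged stool. The seat is 314×293 mm, 24 mm thick, top at z = 392 mm. It stands on four round legs, each 32 mm in diameter, from z = 0 to the seat underside, each leg's axis is inset half a diameter from the nearest pair of seat edges (so the leg's bounding box is flush with the corner).

The chair is on top of the table, centred. Two stools sit around the table at the −x, +x sides.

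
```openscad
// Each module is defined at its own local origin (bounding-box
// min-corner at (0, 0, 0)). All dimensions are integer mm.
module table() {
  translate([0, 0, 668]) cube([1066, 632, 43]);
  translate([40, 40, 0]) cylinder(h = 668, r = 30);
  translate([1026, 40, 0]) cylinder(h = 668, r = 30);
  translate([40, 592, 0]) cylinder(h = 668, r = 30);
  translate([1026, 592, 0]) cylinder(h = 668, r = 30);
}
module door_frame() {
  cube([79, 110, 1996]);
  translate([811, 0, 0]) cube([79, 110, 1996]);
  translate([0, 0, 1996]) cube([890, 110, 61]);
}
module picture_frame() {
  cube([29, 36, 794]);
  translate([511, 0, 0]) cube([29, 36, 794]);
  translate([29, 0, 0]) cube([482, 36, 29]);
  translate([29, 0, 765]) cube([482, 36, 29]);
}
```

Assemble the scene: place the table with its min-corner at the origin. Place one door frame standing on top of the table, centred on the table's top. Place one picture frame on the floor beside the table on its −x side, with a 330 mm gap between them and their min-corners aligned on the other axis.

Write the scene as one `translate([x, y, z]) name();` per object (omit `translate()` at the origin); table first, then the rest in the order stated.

table();
translate([88, 261, 711]) door_frame();
translate([-870, 0, 0]) picture_frame();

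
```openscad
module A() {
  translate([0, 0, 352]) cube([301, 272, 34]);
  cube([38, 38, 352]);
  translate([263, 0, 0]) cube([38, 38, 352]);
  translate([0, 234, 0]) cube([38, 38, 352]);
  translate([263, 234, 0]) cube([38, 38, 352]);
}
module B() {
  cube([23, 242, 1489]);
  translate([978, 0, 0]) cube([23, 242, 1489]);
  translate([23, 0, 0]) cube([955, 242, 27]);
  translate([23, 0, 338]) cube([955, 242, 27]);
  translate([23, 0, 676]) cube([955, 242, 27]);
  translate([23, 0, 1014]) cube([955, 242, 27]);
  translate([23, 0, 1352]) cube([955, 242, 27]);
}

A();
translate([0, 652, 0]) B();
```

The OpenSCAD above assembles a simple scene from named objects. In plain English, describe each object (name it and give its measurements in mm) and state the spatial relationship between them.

A is a four-legged stool. The seat is 301×272 mm, 34 mm thick, top at z = 386 mm. It stands on four square legs, each 38×38 mm in cross-section, from z = 0 to the seat underside, each flush with a corner of the seat.

B is a bookshelf 1001 mm wide overall, 242 mm deep and 1489 mm tall. The two sides are 23 mm thick vertical panels. 5 horizontal shelves of 27 mm thickness span between the inner faces of the sides; the lowest shelf sits on the floor and shelves are stacked with a clear vertical gap of 311 mm between each pair.

The bookshelf is on the floor beside the stool on its +y side.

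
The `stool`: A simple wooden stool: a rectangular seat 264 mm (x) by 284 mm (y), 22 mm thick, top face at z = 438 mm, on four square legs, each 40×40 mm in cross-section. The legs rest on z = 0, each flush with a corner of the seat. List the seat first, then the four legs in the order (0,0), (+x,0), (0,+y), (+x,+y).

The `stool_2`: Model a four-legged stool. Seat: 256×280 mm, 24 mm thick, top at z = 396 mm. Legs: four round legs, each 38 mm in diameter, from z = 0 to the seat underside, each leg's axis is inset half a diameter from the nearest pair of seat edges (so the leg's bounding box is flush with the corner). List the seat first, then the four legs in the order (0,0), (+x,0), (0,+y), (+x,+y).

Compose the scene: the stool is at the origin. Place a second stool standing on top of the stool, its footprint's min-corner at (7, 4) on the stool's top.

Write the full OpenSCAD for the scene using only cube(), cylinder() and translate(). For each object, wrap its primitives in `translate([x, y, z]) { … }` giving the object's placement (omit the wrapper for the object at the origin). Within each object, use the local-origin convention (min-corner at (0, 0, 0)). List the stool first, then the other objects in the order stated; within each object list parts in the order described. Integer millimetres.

translate([0, 0, 416]) cube([264, 284, 22]);
cube([40, 40, 416]);
translate([224, 0, 0]) cube([40, 40, 416]);
translate([0, 244, 0]) cube([40, 40, 416]);
translate([224, 244, 0]) cube([40, 40, 416]);
translate([7, 4, 438]) {
  translate([0, 0, 372]) cube([256, 280, 24]);
  translate([19, 19, 0]) cylinder(h = 372, r = 19);
  translate([237, 19, 0]) cylinder(h = 372, r = 19);
  translate([19, 261, 0]) cylinder(h = 372, r = 19);
  translate([237, 261, 0]) cylinder(h = 372, r = 19);
}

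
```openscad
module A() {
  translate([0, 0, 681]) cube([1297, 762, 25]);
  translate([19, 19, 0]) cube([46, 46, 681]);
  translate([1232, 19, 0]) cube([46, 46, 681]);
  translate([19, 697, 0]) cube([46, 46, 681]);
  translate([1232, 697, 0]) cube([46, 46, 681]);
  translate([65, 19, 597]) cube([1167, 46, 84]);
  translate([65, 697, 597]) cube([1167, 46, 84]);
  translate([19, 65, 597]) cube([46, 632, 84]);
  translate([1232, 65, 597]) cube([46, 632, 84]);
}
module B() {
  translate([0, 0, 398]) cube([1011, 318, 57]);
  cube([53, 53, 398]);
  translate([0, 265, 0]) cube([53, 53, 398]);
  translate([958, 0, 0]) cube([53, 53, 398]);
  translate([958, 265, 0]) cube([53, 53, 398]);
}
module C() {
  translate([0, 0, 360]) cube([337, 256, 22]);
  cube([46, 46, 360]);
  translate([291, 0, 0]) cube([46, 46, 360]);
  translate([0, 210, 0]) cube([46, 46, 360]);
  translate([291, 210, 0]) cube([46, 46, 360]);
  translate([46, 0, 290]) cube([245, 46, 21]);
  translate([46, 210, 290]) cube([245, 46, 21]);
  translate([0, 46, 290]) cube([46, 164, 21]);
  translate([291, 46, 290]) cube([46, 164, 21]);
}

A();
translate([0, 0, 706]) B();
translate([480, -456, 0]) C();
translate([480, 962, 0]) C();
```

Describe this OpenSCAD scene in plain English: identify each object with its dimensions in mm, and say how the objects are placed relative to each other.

A is a table: top 1297 mm (x) × 762 mm (y), 25 mm thick, upper face at z = 706 mm, on four 46×46 mm square legs, each inset 19 mm from the nearest pair of top edges, running from z = 0 to the bottom of the top. Four apron rails, 46 mm thick and 84 mm tall, run between adjacent legs with their top edges flush with the underside of the top and their outer faces flush with the legs' outer faces.

B is a long wooden bench with a 1011 mm (x) × 318 mm (y) seat, 57 mm thick, its top surface 455 mm above the floor. Four 53 mm square legs at the seat corners, flush with the edges, run from z = 0 to the seat underside.

C is a simple wooden stool: a rectangular seat 337 mm (x) by 256 mm (y), 22 mm thick, top face at z = 382 mm, on four square legs, each 46×46 mm in cross-section. The legs rest on z = 0, each flush with a corner of the seat. Four stretchers, 46 mm wide and 21 mm tall, connect adjacent legs with their undersides at z = 290 mm, each running between the inner faces of the legs it joins and aligned with the legs' outer faces on the other axis.

The bench is on top of the table. Two stools sit around the table at the −y, +y sides.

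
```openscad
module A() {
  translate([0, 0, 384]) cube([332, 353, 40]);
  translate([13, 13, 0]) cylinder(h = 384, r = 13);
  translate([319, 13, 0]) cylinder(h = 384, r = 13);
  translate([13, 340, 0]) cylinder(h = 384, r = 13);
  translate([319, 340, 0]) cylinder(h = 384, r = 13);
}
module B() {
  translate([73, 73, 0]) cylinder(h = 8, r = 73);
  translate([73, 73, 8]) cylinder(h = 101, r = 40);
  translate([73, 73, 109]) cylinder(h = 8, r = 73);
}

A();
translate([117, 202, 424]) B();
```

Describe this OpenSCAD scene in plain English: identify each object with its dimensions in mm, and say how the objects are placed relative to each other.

A is a simple wooden stool: a rectangular seat 332 mm (x) by 353 mm (y), 40 mm thick, top face at z = 424 mm, on four round legs, each 26 mm in diameter. The legs rest on z = 0, each leg's axis is inset half a diameter from the nearest pair of seat edges (so the leg's bounding box is flush with the corner).

B is a spool: two coaxial disc flanges of radius 73 mm and thickness 8 mm, joined by a core cylinder of radius 40 mm and height 101 mm. The lower flange rests on z = 0 and the three cylinders share a vertical axis.

The spool is on top of the stool.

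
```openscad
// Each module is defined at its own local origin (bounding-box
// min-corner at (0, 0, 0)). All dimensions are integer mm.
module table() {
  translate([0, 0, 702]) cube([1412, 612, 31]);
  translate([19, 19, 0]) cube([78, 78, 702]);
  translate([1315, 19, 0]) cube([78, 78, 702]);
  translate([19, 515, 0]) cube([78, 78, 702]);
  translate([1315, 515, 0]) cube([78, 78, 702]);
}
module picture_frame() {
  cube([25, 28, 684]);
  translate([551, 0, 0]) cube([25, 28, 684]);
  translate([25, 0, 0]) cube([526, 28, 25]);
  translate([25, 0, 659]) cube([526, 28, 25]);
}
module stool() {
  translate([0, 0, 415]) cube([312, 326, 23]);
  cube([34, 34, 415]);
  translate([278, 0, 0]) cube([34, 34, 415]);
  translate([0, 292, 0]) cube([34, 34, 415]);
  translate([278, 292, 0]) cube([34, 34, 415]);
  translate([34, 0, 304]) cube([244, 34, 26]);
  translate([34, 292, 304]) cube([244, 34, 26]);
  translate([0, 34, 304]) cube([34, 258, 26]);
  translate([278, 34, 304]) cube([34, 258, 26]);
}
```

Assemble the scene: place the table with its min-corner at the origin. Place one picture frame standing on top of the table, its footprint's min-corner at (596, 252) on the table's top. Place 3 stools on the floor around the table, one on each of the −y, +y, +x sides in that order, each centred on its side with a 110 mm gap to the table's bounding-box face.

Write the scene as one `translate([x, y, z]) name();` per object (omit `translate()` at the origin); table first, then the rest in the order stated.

table();
translate([596, 252, 733]) picture_frame();
translate([550, -436, 0]) stool();
translate([550, 722, 0]) stool();
translate([1522, 143, 0]) stool();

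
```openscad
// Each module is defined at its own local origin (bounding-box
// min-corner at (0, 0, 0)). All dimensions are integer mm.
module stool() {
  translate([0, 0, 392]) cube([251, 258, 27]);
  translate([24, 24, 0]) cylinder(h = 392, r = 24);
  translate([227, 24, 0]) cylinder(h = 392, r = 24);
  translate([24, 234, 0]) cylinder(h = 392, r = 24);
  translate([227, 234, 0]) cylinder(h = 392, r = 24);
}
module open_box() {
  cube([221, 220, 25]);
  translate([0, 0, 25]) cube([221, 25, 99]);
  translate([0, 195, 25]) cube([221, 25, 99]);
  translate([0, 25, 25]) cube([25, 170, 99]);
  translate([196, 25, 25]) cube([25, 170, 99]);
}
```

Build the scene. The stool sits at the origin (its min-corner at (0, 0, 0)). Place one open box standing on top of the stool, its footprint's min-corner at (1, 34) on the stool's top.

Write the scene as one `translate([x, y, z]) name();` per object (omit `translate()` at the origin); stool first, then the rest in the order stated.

stool();
translate([1, 34, 419]) open_box();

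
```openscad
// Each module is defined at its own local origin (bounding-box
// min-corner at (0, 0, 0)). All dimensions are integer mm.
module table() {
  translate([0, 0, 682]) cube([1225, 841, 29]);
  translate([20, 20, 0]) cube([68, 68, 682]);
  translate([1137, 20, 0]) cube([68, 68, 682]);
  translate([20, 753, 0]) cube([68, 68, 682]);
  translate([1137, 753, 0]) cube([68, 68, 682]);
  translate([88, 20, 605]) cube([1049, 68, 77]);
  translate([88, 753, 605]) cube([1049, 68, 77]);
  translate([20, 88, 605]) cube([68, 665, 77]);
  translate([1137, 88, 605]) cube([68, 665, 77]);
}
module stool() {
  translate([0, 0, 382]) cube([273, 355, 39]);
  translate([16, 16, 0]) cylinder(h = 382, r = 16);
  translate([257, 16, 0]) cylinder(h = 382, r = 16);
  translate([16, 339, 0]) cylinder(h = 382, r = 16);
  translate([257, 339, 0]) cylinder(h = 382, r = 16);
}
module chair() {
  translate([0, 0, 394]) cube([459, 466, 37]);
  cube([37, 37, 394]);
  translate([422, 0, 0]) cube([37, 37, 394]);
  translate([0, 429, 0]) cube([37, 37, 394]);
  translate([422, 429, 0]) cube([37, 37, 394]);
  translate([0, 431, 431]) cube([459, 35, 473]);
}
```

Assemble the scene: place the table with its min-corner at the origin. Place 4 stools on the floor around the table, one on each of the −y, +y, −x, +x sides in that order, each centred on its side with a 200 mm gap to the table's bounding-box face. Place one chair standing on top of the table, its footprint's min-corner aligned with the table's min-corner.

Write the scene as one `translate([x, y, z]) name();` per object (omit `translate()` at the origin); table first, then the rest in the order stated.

table();
translate([476, -555, 0]) stool();
translate([476, 1041, 0]) stool();
translate([-473, 243, 0]) stool();
translate([1425, 243, 0]) stool();
translate([0, 0, 711]) chair();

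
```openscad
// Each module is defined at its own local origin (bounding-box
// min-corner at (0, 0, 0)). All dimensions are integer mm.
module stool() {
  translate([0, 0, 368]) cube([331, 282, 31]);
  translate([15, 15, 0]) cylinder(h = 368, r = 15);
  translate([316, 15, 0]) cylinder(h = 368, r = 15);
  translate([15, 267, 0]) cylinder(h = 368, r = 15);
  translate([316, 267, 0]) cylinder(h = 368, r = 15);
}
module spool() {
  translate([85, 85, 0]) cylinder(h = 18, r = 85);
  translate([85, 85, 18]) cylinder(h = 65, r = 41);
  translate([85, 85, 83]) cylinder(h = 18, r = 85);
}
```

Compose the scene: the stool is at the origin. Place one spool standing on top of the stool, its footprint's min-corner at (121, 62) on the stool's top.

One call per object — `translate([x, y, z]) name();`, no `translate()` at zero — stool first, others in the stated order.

stool();
translate([121, 62, 399]) spool();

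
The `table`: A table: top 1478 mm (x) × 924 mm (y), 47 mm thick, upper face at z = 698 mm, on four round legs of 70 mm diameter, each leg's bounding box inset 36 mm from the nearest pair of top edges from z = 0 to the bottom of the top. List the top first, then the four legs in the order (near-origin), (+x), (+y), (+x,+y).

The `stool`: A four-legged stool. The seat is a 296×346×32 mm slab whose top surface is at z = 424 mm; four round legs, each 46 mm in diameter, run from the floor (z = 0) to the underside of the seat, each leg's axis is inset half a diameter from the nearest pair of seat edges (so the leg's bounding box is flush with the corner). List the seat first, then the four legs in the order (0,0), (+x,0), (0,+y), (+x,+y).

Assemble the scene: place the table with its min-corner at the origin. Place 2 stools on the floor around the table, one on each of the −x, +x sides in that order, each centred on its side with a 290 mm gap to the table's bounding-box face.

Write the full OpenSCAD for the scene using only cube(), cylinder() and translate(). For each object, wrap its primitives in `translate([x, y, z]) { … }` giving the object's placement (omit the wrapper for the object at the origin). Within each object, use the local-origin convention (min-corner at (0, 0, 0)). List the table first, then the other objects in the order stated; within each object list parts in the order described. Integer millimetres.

translate([0, 0, 651]) cube([1478, 924, 47]);
translate([71, 71, 0]) cylinder(h = 651, r = 35);
translate([1407, 71, 0]) cylinder(h = 651, r = 35);
translate([71, 853, 0]) cylinder(h = 651, r = 35);
translate([1407, 853, 0]) cylinder(h = 651, r = 35);
translate([-586, 289, 0]) {
  translate([0, 0, 392]) cube([296, 346, 32]);
  translate([23, 23, 0]) cylinder(h = 392, r = 23);
  translate([273, 23, 0]) cylinder(h = 392, r = 23);
  translate([23, 323, 0]) cylinder(h = 392, r = 23);
  translate([273, 323, 0]) cylinder(h = 392, r = 23);
}
translate([1768, 289, 0]) {
  translate([0, 0, 392]) cube([296, 346, 32]);
  translate([23, 23, 0]) cylinder(h = 392, r = 23);
  translate([273, 23, 0]) cylinder(h = 392, r = 23);
  translate([23, 323, 0]) cylinder(h = 392, r = 23);
  translate([273, 323, 0]) cylinder(h = 392, r = 23);
}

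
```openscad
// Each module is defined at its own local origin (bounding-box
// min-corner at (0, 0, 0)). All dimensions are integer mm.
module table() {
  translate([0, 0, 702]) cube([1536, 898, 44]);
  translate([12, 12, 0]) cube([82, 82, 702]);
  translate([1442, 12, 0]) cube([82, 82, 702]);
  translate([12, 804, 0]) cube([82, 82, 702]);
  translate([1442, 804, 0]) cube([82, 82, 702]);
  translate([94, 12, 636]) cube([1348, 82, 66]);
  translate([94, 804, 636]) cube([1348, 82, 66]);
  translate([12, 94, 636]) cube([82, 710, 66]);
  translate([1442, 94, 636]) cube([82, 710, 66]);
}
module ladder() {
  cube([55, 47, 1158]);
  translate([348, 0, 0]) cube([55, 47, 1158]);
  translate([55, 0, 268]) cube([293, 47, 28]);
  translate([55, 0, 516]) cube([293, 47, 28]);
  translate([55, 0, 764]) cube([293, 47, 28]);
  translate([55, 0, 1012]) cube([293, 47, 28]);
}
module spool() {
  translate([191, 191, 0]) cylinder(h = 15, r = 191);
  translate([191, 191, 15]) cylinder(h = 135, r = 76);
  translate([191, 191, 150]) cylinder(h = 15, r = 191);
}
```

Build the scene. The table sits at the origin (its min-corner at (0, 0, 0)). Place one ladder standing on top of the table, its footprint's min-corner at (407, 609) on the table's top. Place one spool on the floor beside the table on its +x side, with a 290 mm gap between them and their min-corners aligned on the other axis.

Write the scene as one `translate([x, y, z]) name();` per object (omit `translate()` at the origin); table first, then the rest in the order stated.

table();
translate([407, 609, 746]) ladder();
translate([1826, 0, 0]) spool();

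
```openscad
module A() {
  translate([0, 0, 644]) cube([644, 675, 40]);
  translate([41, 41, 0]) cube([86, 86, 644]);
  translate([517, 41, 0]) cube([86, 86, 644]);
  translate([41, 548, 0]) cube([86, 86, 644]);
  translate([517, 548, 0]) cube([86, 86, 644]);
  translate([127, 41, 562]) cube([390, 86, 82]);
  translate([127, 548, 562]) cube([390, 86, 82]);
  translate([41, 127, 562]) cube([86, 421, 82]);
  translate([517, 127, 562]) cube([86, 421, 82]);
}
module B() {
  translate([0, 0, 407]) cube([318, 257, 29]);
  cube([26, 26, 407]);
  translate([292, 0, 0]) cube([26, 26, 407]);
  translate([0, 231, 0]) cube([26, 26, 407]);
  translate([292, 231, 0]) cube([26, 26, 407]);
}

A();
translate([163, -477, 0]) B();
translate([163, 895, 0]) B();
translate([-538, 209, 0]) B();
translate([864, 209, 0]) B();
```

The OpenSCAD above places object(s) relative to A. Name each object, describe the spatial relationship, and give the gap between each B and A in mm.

Each stool's nearest face is 220 mm from the table's bounding box.

A is a table. B is a stool. Four stools sit around the table at the −y, +y, −x, +x sides. The gap between each stool and the table is 220 mm.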